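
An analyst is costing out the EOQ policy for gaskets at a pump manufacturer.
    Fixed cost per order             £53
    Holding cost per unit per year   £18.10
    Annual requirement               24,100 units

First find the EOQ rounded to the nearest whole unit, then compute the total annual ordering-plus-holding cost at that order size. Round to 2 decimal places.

Q* = √(2·D·S / H) = √(2·24,100·53 / 18.1) = √141,138.1 ≈ 375.68 → Q = 376 units
Orders/yr = 24,100/376 = 64.096; ordering cost = 64.096 × £53 = £3,397.07
Average inventory = 376/2 = 188; holding cost = 188 × £18.1 = £3,402.80
Total = £3,397.07 + £3,402.80 = £6,799.87

£6,799.87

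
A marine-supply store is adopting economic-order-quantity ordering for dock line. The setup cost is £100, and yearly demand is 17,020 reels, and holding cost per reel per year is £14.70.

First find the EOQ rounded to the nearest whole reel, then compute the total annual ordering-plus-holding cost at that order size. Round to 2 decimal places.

EOQ = √(2DS/H) = √(2 × 17,020 × 100 / 14.7)
    = √(231,564.63) ≈ 481.21 → Q = 481 reels
Annual ordering cost = (D/Q)·S = (17,020/481) × 100 = £3,538.46
Annual holding cost  = (Q/2)·H = (481/2) × 14.7 = £3,535.35
Total = £3,538.46 + £3,535.35 = £7,073.81

£7,073.81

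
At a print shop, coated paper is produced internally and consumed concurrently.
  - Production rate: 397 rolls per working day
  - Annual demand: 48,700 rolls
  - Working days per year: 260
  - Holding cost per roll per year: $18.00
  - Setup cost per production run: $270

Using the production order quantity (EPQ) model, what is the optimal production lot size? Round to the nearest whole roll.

1,663 rolls

d = 48,700/260 = 187.3077 rolls/day;  effective holding cost H(1 − d/p) = 18·(1 − 187.3077/397) = 9.50746
Q* = √(2DS / H_eff) = √(2·48,700·270 / 9.50746) ≈ 1,663.14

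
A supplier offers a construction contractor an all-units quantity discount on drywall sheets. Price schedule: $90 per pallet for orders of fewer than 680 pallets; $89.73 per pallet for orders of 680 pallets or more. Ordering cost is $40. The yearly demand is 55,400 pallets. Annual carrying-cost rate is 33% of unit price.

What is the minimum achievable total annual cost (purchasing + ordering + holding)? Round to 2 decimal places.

H₁ = 33%×$90 = $29.7000;  H₂ = 33%×$89.73 = $29.6109
EOQ₁ = √(2×55,400×40/29.7000) = 386.30  (< 680, feasible at tier 1)
EOQ₂ = √(2×55,400×40/29.6109) = 386.88  (< 680 → use Q = 680 at tier-2 price)
TC(tier 1 (EOQ₁), Q≈386.3) = $4,997,473.03
TC(tier 2, Q≈680.0) = $4,984,368.53
Minimum at tier 2: $4,984,368.53

$4,984,368.53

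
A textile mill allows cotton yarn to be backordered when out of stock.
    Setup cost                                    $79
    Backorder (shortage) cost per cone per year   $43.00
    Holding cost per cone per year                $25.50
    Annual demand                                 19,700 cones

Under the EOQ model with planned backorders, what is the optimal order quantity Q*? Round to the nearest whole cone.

Q* = √(2DS/H) · √((H + b)/b)
   = √(2 × 19,700 × 79 / 25.5) · √((25.5 + 43) / 43)
   = 349.375 × 1.2622 ≈ 440.96

441 cones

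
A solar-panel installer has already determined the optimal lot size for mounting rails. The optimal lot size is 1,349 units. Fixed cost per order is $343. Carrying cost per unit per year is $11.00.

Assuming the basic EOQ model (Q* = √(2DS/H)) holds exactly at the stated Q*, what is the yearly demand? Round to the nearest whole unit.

EOQ relation: Q² = 2DS/H, so rearrange for the unknown.
D = Q²H / (2S) = 1,349² × 11 / (2 × 343) = 29,180.48

29,180 units per year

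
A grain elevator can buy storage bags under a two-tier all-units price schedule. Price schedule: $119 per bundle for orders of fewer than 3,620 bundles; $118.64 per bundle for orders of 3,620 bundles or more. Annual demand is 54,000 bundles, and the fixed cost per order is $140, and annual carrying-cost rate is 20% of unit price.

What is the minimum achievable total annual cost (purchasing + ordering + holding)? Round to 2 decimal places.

H₁ = 20%×$119 = $23.8000;  H₂ = 20%×$118.64 = $23.7280
EOQ₁ = √(2×54,000×140/23.8000) = 797.05  (< 3,620, feasible at tier 1)
EOQ₂ = √(2×54,000×140/23.7280) = 798.26  (< 3,620 → use Q = 3,620 at tier-2 price)
TC(tier 1 (EOQ₁), Q≈797.1) = $6,444,969.87
TC(tier 2, Q≈3,620.0) = $6,451,596.08
Minimum at tier 1 (EOQ₁): $6,444,969.87

$6,444,969.87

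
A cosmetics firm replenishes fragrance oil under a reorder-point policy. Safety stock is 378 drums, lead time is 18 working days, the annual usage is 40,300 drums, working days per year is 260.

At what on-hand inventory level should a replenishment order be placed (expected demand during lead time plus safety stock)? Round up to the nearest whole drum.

Daily demand d = 40,300 / 260 = 155.000 drums/day
Demand during lead time = 155.000 × 18 = 2,790.00
Reorder point = 2,790.00 + 378 = 3,168.00 → round up

3,168 drums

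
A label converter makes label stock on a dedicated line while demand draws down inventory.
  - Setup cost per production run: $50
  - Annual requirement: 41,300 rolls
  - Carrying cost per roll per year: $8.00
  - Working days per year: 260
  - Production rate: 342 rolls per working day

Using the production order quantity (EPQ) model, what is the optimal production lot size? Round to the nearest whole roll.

d = 41,300/260 = 158.8462 rolls/day;  effective holding cost H(1 − d/p) = 8·(1 − 158.8462/342) = 4.28430
Q* = √(2DS / H_eff) = √(2·41,300·50 / 4.28430) ≈ 981.83

982 rolls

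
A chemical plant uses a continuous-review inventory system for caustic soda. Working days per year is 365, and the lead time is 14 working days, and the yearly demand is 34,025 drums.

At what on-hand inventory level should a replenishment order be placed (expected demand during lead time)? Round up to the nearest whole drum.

1,306 drums

Daily demand d = 34,025 / 365 = 93.219 drums/day
Demand during lead time = 93.219 × 14 = 1,305.07
Reorder point = 1,305.07 → round up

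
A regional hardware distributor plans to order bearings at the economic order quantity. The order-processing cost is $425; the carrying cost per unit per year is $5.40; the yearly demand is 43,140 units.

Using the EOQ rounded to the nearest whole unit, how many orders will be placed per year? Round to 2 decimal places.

16.55 orders per year

Q* = √(2·D·S / H) = √(2·43,140·425 / 5.4) = √6,790,555.6 ≈ 2,605.87 → Q = 2,606
N = D/Q = 43,140/2,606 ≈ 16.554 orders/yr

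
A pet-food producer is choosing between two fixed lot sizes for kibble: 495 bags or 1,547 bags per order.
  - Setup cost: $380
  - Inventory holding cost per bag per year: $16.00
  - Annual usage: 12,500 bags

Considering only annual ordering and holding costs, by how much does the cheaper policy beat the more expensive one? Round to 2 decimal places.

$1,890.50

For each Q, cost = (D/Q)·S + (Q/2)·H.
TC(495) = (12,500/495)×380 + (495/2)×16 = $13,555.96
TC(1,547) = (12,500/1,547)×380 + (1,547/2)×16 = $15,446.46
|ΔTC| = |$13,555.96 − $15,446.46| = $1,890.50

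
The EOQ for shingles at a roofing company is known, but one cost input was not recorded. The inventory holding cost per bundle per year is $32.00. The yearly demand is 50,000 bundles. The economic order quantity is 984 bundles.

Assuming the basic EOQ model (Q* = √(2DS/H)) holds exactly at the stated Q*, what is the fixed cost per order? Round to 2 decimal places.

$309.84

From Q* = √(2DS/H) ⇒ Q*² = 2DS/H.
S = Q²H / (2D) = 984² × 32 / (2 × 50,000) = 309.8419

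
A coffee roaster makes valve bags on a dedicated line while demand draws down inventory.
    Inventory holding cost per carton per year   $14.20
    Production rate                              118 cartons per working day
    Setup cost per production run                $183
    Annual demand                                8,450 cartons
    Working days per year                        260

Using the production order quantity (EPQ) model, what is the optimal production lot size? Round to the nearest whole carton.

Daily demand d = 8,450/260 = 32.500; p = 118; 1 − d/p = 0.72458
EPQ = √(2DS / (H(1 − d/p)))
    = √(2 × 8,450 × 183 / (14.2 × 0.72458)) ≈ 548.26

548 cartons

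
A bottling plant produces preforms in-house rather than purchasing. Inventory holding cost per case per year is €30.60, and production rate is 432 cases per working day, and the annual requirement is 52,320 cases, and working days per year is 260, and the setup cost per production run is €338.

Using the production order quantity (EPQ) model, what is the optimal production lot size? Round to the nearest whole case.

1,471 cases

d = 52,320/260 = 201.2308 cases/day;  effective holding cost H(1 − d/p) = 30.6·(1 − 201.2308/432) = 16.34615
Q* = √(2DS / H_eff) = √(2·52,320·338 / 16.34615) ≈ 1,470.96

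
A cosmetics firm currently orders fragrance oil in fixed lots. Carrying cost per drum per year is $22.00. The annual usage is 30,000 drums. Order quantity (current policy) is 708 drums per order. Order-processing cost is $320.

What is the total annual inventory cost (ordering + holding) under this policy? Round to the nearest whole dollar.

Orders/yr = 30,000/708 = 42.373; ordering cost = 42.373 × $320 = $13,559.32
Average inventory = 708/2 = 354; holding cost = 354 × $22 = $7,788.00
Total = $13,559.32 + $7,788.00 = $21,347.32

$21,347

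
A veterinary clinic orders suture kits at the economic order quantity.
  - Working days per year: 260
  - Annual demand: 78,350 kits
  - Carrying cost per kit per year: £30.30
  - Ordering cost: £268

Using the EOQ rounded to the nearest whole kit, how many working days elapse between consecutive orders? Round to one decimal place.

3.9 days

Optimal lot size Q* = (2 × 78,350 × £268 / £30.3)^½ ≈ 1,177.28 → Q = 1,177 kits
T = Q/D × 260 days = 1,177/78,350 × 260 = 3.906 days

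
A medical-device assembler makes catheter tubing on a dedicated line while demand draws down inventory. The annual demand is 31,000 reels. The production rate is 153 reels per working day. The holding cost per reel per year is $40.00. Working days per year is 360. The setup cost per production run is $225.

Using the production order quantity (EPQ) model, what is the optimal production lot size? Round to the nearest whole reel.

893 reels

d = 31,000/360 = 86.1111 reels/day;  effective holding cost H(1 − d/p) = 40·(1 − 86.1111/153) = 17.48729
Q* = √(2DS / H_eff) = √(2·31,000·225 / 17.48729) ≈ 893.15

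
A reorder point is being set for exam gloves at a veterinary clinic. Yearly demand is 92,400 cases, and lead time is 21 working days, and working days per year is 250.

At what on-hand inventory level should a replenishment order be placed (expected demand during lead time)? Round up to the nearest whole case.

7,762 cases

Daily demand d = 92,400 / 250 = 369.600 cases/day
Demand during lead time = 369.600 × 21 = 7,761.60
Reorder point = 7,761.60 → round up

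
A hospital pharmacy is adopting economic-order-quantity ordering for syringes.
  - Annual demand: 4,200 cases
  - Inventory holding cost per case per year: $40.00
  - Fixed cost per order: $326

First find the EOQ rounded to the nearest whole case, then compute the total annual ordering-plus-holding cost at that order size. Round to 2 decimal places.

$10,465.95

Optimal lot size Q* = (2 × 4,200 × $326 / $40)^½ ≈ 261.65 → Q = 262 cases
Ordering: D/Q × S = 4,200/262 × $326 = $5,225.95
Holding:  Q/2 × H = 262/2 × $40 = $5,240.00
Total = $5,225.95 + $5,240.00 = $10,465.95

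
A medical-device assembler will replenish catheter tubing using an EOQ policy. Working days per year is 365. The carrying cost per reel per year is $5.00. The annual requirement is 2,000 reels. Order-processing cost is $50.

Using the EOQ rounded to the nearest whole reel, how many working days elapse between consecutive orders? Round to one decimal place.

Q* = √(2·D·S / H) = √(2·2,000·50 / 5) = √40,000.0 ≈ 200.00 → Q = 200 reels
Days between orders = 365 / (D/Q) = 365 / 10.000 ≈ 36.500

36.5 days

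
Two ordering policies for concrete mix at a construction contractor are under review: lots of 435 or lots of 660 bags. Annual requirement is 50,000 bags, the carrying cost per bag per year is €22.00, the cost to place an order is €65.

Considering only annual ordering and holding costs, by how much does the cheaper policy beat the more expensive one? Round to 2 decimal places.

Annual cost at Q: ordering D·S/Q plus holding Q·H/2.
TC(435) = (50,000/435)×65 + (435/2)×22 = €12,256.26
TC(660) = (50,000/660)×65 + (660/2)×22 = €12,184.24
Cheaper: Q = 660.  Difference = €72.02

€72.02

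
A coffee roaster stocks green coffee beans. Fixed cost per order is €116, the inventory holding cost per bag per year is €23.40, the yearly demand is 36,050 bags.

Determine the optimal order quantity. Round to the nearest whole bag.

598 bags

Optimal lot size Q* = (2 × 36,050 × €116 / €23.4)^½ ≈ 597.85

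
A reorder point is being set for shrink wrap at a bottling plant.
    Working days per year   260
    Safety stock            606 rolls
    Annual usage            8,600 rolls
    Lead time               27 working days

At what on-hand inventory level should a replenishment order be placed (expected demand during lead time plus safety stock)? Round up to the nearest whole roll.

Daily demand d = 8,600 / 260 = 33.077 rolls/day
Demand during lead time = 33.077 × 27 = 893.08
Reorder point = 893.08 + 606 = 1,499.08 → round up

1,500 rolls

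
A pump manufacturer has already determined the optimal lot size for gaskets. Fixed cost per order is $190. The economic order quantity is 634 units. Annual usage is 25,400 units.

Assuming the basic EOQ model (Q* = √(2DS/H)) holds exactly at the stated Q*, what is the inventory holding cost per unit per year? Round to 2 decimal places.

Since Q* = (2DS/H)^½, squaring gives Q*²·H = 2DS.
H = 2DS / Q² = 2 × 25,400 × 190 / 634² = 24.0126

$24.01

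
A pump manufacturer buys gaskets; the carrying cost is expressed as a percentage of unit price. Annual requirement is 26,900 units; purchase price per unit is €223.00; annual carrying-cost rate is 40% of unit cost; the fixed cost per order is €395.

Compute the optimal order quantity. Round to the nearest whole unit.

Holding cost per unit per year: H = 40% × €223 = €89.2000
Optimal lot size Q* = (2 × 26,900 × €395 / €89.2)^½ ≈ 488.10

488 units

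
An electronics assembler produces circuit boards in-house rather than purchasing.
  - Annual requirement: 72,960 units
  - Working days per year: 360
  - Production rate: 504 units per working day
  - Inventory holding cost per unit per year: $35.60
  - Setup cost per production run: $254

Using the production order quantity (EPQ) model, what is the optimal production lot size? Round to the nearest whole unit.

1,320 units

Daily demand d = 72,960/360 = 202.667; p = 504; 1 − d/p = 0.59788
EPQ = √(2DS / (H(1 − d/p)))
    = √(2 × 72,960 × 254 / (35.6 × 0.59788)) ≈ 1,319.60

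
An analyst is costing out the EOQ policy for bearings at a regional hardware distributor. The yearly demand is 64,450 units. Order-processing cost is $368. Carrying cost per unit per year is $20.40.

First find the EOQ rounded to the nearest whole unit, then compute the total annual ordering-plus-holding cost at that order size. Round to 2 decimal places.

$31,107.52

Optimal lot size Q* = (2 × 64,450 × $368 / $20.4)^½ ≈ 1,524.88 → Q = 1,525 units
Annual ordering cost = (D/Q)·S = (64,450/1,525) × 368 = $15,552.52
Annual holding cost  = (Q/2)·H = (1,525/2) × 20.4 = $15,555.00
Total = $15,552.52 + $15,555.00 = $31,107.52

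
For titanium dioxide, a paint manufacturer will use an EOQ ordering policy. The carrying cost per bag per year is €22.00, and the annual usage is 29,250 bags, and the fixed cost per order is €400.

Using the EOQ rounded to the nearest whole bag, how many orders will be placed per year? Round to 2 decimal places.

28.37 orders per year

2DS/H = 2·29,250·400/22 = 1,063,636.36
EOQ = √1,063,636.36 ≈ 1,031.33 → Q = 1,031
Orders per year = D/Q = 29,250 / 1,031 = 28.371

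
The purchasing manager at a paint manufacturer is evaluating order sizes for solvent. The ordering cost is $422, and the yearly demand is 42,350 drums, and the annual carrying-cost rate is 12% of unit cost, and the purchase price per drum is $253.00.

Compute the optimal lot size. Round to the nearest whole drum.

Carrying cost H = $253 × 12% = $30.3600/drum/yr
Optimal lot size Q* = (2 × 42,350 × $422 / $30.36)^½ ≈ 1,085.04

1,085 drums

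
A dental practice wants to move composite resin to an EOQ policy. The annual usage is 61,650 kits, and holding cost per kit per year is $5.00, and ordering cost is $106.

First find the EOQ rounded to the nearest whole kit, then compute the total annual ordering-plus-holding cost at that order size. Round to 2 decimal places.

$8,083.87

Q* = √(2·D·S / H) = √(2·61,650·106 / 5) = √2,613,960.0 ≈ 1,616.77 → Q = 1,617 kits
Annual ordering cost = (D/Q)·S = (61,650/1,617) × 106 = $4,041.37
Annual holding cost  = (Q/2)·H = (1,617/2) × 5 = $4,042.50
Total = $4,041.37 + $4,042.50 = $8,083.87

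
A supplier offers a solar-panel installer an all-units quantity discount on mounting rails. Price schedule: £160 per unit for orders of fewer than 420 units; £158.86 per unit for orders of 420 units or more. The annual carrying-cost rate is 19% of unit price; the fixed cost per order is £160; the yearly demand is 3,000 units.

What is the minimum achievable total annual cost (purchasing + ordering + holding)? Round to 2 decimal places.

£484,061.37

H₁ = 19%×£160 = £30.4000;  H₂ = 19%×£158.86 = £30.1834
EOQ₁ = √(2×3,000×160/30.4000) = 177.70  (< 420, feasible at tier 1)
EOQ₂ = √(2×3,000×160/30.1834) = 178.34  (< 420 → use Q = 420 at tier-2 price)
TC(tier 1 (EOQ₁), Q≈177.7) = £485,402.22
TC(tier 2, Q≈420.0) = £484,061.37
Minimum at tier 2: £484,061.37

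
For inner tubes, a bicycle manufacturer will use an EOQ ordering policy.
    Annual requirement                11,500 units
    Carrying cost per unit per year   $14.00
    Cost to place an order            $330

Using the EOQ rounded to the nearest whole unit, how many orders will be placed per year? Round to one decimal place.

15.6 orders per year

Optimal lot size Q* = (2 × 11,500 × $330 / $14)^½ ≈ 736.30 → Q = 736
Orders per year = D/Q = 11,500 / 736 = 15.625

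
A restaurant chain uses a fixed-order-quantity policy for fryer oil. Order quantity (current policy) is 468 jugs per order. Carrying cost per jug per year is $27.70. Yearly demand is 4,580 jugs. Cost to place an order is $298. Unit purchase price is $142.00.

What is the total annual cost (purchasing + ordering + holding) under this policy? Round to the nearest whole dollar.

$659,758

Orders/yr = 4,580/468 = 9.786; ordering cost = 9.786 × $298 = $2,916.32
Average inventory = 468/2 = 234; holding cost = 234 × $27.7 = $6,481.80
Purchase cost = D·C = 4,580 × 142 = $650,360.00
Total = $2,916.32 + $6,481.80 + $650,360.00 = $659,758.12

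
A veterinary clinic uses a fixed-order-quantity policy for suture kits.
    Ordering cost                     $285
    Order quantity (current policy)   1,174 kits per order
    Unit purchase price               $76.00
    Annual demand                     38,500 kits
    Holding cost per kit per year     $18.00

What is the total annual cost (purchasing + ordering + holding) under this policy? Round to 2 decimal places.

$2,945,912.25

Ordering: D/Q × S = 38,500/1,174 × $285 = $9,346.25
Holding:  Q/2 × H = 1,174/2 × $18 = $10,566.00
Purchase cost = D·C = 38,500 × 76 = $2,926,000.00
Total = $9,346.25 + $10,566.00 + $2,926,000.00 = $2,945,912.25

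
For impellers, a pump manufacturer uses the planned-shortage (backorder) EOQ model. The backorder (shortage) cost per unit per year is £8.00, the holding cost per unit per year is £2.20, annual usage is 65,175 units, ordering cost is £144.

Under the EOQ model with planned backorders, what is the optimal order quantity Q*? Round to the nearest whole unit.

Q* = √(2DS/H) · √((H + b)/b)
   = √(2 × 65,175 × 144 / 2.2) · √((2.2 + 8) / 8)
   = 2,920.959 × 1.1292 ≈ 3,298.23

3,298 units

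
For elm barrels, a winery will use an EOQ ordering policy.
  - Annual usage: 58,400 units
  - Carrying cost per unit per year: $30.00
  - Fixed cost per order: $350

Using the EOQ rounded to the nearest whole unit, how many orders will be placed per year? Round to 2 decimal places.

50.04 orders per year

Q* = √(2·D·S / H) = √(2·58,400·350 / 30) = √1,362,666.7 ≈ 1,167.33 → Q = 1,167
N = D/Q = 58,400/1,167 ≈ 50.043 orders/yr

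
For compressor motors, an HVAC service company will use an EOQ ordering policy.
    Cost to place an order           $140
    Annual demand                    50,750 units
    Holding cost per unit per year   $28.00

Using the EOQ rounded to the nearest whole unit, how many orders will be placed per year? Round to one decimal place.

71.3 orders per year

Optimal lot size Q* = (2 × 50,750 × $140 / $28)^½ ≈ 712.39 → Q = 712
N = D/Q = 50,750/712 ≈ 71.278 orders/yr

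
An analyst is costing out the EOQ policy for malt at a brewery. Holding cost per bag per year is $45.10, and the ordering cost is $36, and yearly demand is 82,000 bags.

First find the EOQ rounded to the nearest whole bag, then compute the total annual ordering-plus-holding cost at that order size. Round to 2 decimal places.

$16,317.80

Q* = √(2·D·S / H) = √(2·82,000·36 / 45.1) = √130,909.1 ≈ 361.81 → Q = 362 bags
Orders/yr = 82,000/362 = 226.519; ordering cost = 226.519 × $36 = $8,154.70
Average inventory = 362/2 = 181; holding cost = 181 × $45.1 = $8,163.10
Total = $8,154.70 + $8,163.10 = $16,317.80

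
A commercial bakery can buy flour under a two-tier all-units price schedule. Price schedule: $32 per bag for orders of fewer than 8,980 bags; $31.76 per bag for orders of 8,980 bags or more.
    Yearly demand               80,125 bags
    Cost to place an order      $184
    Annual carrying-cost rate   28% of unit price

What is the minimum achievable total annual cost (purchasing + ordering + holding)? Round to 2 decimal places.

$2,580,254.06

H₁ = 28%×$32 = $8.9600;  H₂ = 28%×$31.76 = $8.8928
EOQ₁ = √(2×80,125×184/8.9600) = 1,814.07  (< 8,980, feasible at tier 1)
EOQ₂ = √(2×80,125×184/8.8928) = 1,820.91  (< 8,980 → use Q = 8,980 at tier-2 price)
TC(tier 1 (EOQ₁), Q≈1,814.1) = $2,580,254.06
TC(tier 2, Q≈8,980.0) = $2,586,340.43
Minimum at tier 1 (EOQ₁): $2,580,254.06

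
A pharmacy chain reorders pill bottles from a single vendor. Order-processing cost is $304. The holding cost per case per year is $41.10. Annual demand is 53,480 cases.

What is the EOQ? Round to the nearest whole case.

889 cases

Q* = √(2·D·S / H) = √(2·53,480·304 / 41.1) = √791,139.7 ≈ 889.46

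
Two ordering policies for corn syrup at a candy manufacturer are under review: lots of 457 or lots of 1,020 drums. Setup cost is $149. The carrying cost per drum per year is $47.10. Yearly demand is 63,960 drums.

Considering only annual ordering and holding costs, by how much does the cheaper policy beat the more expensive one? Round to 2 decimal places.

$1,748.35

For each Q, cost = (D/Q)·S + (Q/2)·H.
TC(457) = (63,960/457)×149 + (457/2)×47.1 = $31,615.83
TC(1,020) = (63,960/1,020)×149 + (1,020/2)×47.1 = $33,364.18
|ΔTC| = |$31,615.83 − $33,364.18| = $1,748.35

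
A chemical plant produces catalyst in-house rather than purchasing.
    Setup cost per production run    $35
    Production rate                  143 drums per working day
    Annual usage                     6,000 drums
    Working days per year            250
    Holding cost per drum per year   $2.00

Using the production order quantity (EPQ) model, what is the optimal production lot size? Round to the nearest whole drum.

d = 6,000/250 = 24.0000 drums/day;  effective holding cost H(1 − d/p) = 2·(1 − 24.0000/143) = 1.66434
Q* = √(2DS / H_eff) = √(2·6,000·35 / 1.66434) ≈ 502.35

502 drums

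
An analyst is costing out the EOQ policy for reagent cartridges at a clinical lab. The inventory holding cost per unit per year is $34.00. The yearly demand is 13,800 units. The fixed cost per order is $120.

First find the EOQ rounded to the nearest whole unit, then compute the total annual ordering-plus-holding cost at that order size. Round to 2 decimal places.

$10,611.69

Optimal lot size Q* = (2 × 13,800 × $120 / $34)^½ ≈ 312.11 → Q = 312 units
Annual ordering cost = (D/Q)·S = (13,800/312) × 120 = $5,307.69
Annual holding cost  = (Q/2)·H = (312/2) × 34 = $5,304.00
Total = $5,307.69 + $5,304.00 = $10,611.69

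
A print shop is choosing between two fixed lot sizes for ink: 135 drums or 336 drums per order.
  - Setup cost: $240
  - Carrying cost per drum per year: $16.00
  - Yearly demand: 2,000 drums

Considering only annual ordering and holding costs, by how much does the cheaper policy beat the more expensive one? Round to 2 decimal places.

TC(Q) = (D/Q)S + (Q/2)H
TC(135) = (2,000/135)×240 + (135/2)×16 = $4,635.56
TC(336) = (2,000/336)×240 + (336/2)×16 = $4,116.57
|ΔTC| = |$4,635.56 − $4,116.57| = $518.98

$518.98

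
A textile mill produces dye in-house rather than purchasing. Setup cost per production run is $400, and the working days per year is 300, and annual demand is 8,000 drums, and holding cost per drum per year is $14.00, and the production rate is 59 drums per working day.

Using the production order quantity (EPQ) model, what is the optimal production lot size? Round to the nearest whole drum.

d = 8,000/300 = 26.6667 drums/day;  effective holding cost H(1 − d/p) = 14·(1 − 26.6667/59) = 7.67232
Q* = √(2DS / H_eff) = √(2·8,000·400 / 7.67232) ≈ 913.33

913 drums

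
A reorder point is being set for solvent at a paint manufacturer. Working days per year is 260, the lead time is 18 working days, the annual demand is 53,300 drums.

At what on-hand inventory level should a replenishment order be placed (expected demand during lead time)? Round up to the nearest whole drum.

3,690 drums

Daily demand d = 53,300 / 260 = 205.000 drums/day
Demand during lead time = 205.000 × 18 = 3,690.00
Reorder point = 3,690.00 → round up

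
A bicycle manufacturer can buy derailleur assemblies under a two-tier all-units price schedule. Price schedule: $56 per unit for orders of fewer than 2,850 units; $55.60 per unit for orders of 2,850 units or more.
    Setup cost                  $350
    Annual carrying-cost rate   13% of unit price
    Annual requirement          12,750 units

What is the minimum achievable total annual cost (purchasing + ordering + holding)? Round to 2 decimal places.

$720,765.69

H₁ = 13%×$56 = $7.2800;  H₂ = 13%×$55.60 = $7.2280
EOQ₁ = √(2×12,750×350/7.2800) = 1,107.23  (< 2,850, feasible at tier 1)
EOQ₂ = √(2×12,750×350/7.2280) = 1,111.21  (< 2,850 → use Q = 2,850 at tier-2 price)
TC(tier 1 (EOQ₁), Q≈1,107.2) = $722,060.65
TC(tier 2, Q≈2,850.0) = $720,765.69
Minimum at tier 2: $720,765.69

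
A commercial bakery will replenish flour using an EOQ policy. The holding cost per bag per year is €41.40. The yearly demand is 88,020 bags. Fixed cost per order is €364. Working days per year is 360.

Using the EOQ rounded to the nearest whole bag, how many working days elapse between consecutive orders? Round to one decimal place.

2DS/H = 2·88,020·364/41.4 = 1,547,791.30
EOQ = √1,547,791.30 ≈ 1,244.10 → Q = 1,244 bags
Days between orders = 360 / (D/Q) = 360 / 70.756 ≈ 5.088

5.1 days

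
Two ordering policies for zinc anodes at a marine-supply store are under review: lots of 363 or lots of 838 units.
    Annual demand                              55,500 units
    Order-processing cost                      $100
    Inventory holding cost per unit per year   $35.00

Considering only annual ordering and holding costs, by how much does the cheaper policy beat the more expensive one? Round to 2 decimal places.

$353.84

TC(Q) = (D/Q)S + (Q/2)H
TC(363) = (55,500/363)×100 + (363/2)×35 = $21,641.76
TC(838) = (55,500/838)×100 + (838/2)×35 = $21,287.91
|ΔTC| = |$21,641.76 − $21,287.91| = $353.84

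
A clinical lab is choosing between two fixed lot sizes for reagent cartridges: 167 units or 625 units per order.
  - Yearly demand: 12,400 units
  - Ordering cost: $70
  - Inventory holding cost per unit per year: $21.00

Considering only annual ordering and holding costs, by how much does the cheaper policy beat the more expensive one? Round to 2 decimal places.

For each Q, cost = (D/Q)·S + (Q/2)·H.
TC(167) = (12,400/167)×70 + (167/2)×21 = $6,951.10
TC(625) = (12,400/625)×70 + (625/2)×21 = $7,951.30
|ΔTC| = |$6,951.10 − $7,951.30| = $1,000.20

$1,000.20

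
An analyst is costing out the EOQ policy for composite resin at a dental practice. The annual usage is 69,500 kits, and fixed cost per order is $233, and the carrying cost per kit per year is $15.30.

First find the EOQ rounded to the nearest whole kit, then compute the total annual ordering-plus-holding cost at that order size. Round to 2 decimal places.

$22,260.30

2DS/H = 2·69,500·233/15.3 = 2,116,797.39
EOQ = √2,116,797.39 ≈ 1,454.92 → Q = 1,455 kits
Orders/yr = 69,500/1,455 = 47.766; ordering cost = 47.766 × $233 = $11,129.55
Average inventory = 1,455/2 = 727.5; holding cost = 727.5 × $15.3 = $11,130.75
Total = $11,129.55 + $11,130.75 = $22,260.30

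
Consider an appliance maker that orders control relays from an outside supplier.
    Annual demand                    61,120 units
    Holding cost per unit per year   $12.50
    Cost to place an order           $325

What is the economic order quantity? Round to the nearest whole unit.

1,783 units

2DS/H = 2·61,120·325/12.5 = 3,178,240.00
EOQ = √3,178,240.00 ≈ 1,782.76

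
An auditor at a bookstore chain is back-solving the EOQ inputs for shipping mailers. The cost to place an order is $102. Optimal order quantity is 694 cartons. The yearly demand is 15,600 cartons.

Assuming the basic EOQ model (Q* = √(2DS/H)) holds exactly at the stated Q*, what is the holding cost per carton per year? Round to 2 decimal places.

EOQ relation: Q² = 2DS/H, so rearrange for the unknown.
H = 2DS / Q² = 2 × 15,600 × 102 / 694² = 6.6075

$6.61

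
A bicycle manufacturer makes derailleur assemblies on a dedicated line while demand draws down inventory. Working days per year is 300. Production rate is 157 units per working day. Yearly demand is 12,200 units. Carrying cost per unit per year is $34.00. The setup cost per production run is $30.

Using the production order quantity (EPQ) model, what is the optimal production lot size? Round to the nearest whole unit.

d = 12,200/300 = 40.6667 units/day;  effective holding cost H(1 − d/p) = 34·(1 − 40.6667/157) = 25.19321
Q* = √(2DS / H_eff) = √(2·12,200·30 / 25.19321) ≈ 170.46

170 units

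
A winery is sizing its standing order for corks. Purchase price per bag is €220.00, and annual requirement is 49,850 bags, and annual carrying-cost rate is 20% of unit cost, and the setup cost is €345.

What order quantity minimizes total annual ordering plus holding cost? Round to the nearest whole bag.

H = i·C = 0.2 × €220 = €44.0000 per bag-year
EOQ = √(2DS/H) = √(2 × 49,850 × 345 / 44)
    = √(781,738.64) ≈ 884.16

884 bags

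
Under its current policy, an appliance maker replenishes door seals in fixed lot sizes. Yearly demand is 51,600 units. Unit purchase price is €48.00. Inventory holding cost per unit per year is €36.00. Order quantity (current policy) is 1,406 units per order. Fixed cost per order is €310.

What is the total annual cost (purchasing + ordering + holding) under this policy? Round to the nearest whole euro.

€2,513,485

Annual ordering cost = (D/Q)·S = (51,600/1,406) × 310 = €11,376.96
Annual holding cost  = (Q/2)·H = (1,406/2) × 36 = €25,308.00
Purchase cost = D·C = 51,600 × 48 = €2,476,800.00
Total = €11,376.96 + €25,308.00 + €2,476,800.00 = €2,513,484.96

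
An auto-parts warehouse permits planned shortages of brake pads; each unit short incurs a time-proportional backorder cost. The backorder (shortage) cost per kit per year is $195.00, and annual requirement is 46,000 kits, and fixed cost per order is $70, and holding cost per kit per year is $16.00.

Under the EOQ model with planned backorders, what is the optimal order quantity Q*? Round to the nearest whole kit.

660 kits

Basic EOQ = √(2·46,000·70/16) = 634.429
Backorder adjustment √((H+b)/b) = √((16+195)/195) = 1.0402
Q* = 634.429 × 1.0402 ≈ 659.94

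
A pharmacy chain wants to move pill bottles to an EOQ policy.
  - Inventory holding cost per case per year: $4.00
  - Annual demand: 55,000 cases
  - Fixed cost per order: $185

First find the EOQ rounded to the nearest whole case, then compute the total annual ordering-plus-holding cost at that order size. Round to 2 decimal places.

$9,022.20

EOQ = √(2DS/H) = √(2 × 55,000 × 185 / 4)
    = √(5,087,500.00) ≈ 2,255.55 → Q = 2,256 cases
Orders/yr = 55,000/2,256 = 24.379; ordering cost = 24.379 × $185 = $4,510.20
Average inventory = 2,256/2 = 1128; holding cost = 1128 × $4 = $4,512.00
Total = $4,510.20 + $4,512.00 = $9,022.20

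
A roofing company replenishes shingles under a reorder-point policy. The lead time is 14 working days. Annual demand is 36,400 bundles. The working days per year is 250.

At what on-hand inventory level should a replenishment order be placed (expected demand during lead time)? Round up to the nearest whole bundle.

2,039 bundles

Daily demand d = 36,400 / 250 = 145.600 bundles/day
Demand during lead time = 145.600 × 14 = 2,038.40
Reorder point = 2,038.40 → round up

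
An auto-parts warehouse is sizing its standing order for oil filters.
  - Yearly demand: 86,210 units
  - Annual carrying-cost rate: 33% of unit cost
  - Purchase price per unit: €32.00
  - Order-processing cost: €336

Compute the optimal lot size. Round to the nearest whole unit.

2,342 units

Holding cost per unit per year: H = 33% × €32 = €10.5600
Q* = √(2·D·S / H) = √(2·86,210·336 / 10.56) = √5,486,090.9 ≈ 2,342.24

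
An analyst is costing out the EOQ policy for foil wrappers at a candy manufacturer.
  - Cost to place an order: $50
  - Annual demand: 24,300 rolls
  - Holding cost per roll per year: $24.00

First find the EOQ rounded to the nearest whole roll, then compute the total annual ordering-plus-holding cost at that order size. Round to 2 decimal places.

$7,636.75

2DS/H = 2·24,300·50/24 = 101,250.00
EOQ = √101,250.00 ≈ 318.20 → Q = 318 rolls
Annual ordering cost = (D/Q)·S = (24,300/318) × 50 = $3,820.75
Annual holding cost  = (Q/2)·H = (318/2) × 24 = $3,816.00
Total = $3,820.75 + $3,816.00 = $7,636.75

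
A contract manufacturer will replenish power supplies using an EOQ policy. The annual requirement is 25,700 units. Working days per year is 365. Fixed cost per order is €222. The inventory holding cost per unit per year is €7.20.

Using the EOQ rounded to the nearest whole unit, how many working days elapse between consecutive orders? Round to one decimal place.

EOQ = √(2DS/H) = √(2 × 25,700 × 222 / 7.2)
    = √(1,584,833.33) ≈ 1,258.90 → Q = 1,259 units
Cycle time = (working days × Q)/D = (365 × 1,259) / 25,700 = 17.881 days

17.9 days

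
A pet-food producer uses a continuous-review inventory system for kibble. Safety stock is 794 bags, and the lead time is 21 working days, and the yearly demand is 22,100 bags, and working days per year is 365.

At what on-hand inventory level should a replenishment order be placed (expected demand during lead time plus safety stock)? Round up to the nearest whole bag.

Daily demand d = 22,100 / 365 = 60.548 bags/day
Demand during lead time = 60.548 × 21 = 1,271.51
Reorder point = 1,271.51 + 794 = 2,065.51 → round up

2,066 bags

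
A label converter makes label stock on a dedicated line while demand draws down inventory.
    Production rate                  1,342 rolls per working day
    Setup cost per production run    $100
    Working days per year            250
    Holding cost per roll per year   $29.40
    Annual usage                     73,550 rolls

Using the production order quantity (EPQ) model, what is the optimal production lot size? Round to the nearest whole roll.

Daily demand d = 73,550/250 = 294.200; p = 1342; 1 − d/p = 0.78077
EPQ = √(2DS / (H(1 − d/p)))
    = √(2 × 73,550 × 100 / (29.4 × 0.78077)) ≈ 800.52

801 rolls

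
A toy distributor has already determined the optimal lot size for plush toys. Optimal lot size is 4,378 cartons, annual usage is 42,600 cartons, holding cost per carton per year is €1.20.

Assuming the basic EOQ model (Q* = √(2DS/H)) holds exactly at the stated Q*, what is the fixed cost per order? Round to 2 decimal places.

€269.96

Since Q* = (2DS/H)^½, squaring gives Q*²·H = 2DS.
S = Q²H / (2D) = 4,378² × 1.2 / (2 × 42,600) = 269.9561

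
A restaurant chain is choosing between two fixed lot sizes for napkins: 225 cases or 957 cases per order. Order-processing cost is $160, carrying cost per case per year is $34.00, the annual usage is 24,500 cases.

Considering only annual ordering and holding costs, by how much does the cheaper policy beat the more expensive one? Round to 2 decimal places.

$882.09

Annual cost at Q: ordering D·S/Q plus holding Q·H/2.
TC(225) = (24,500/225)×160 + (225/2)×34 = $21,247.22
TC(957) = (24,500/957)×160 + (957/2)×34 = $20,365.13
Lots of 957 are cheaper by $882.09.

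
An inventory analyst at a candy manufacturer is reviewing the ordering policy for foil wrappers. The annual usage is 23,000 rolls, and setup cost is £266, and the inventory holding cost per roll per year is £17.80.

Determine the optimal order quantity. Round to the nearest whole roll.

2DS/H = 2·23,000·266/17.8 = 687,415.73
EOQ = √687,415.73 ≈ 829.11

829 rolls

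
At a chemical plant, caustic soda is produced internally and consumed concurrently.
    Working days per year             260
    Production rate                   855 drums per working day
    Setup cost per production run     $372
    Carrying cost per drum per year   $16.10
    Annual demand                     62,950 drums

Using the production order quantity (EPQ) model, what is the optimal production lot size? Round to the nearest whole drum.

d = 62,950/260 = 242.1154 drums/day;  effective holding cost H(1 − d/p) = 16.1·(1 − 242.1154/855) = 11.54087
Q* = √(2DS / H_eff) = √(2·62,950·372 / 11.54087) ≈ 2,014.49

2,014 drums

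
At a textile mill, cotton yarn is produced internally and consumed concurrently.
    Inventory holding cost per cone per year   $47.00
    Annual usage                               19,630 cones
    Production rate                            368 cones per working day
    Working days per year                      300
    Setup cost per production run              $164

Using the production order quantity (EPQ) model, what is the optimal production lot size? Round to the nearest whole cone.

408 cones

Daily demand d = 19,630/300 = 65.433; p = 368; 1 − d/p = 0.82219
EPQ = √(2DS / (H(1 − d/p)))
    = √(2 × 19,630 × 164 / (47 × 0.82219)) ≈ 408.19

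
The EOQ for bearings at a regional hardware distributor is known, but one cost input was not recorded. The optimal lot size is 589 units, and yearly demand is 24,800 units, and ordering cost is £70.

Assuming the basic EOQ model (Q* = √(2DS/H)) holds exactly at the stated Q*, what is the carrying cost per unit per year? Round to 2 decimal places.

EOQ relation: Q² = 2DS/H, so rearrange for the unknown.
H = 2DS / Q² = 2 × 24,800 × 70 / 589² = 10.0080

£10.01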